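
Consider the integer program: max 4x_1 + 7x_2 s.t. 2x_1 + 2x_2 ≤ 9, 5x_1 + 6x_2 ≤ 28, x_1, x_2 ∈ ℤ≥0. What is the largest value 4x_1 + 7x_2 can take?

28

The continuous relaxation peaks at (0, 4.5) with value 31.50; rounding to a feasible lattice point costs some objective.
(x_1,x_2)=(0,4): 2·0+2·4=8≤9, 5·0+6·4=24≤28, objective 28.
(x_1,x_2)=(1,3): 2·1+2·3=8≤9, 5·1+6·3=23≤28, objective 25.
No feasible integer point exceeds 28.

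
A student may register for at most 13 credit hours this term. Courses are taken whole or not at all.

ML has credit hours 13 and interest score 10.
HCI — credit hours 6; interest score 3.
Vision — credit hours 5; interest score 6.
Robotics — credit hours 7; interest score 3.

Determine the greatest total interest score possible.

Allowing fractional choices, the relaxed optimum would be about 12.2, but courses are indivisible.
Vision + Robotics: credit hours 5 + 7 = 12 ≤ 13, interest score 6 + 3 = 9.
HCI + Vision: credit hours 6 + 5 = 11 ≤ 13, interest score 3 + 6 = 9.
ML: credit hours 13 ≤ 13, interest score 10.
Best is ML with total interest score 10.

10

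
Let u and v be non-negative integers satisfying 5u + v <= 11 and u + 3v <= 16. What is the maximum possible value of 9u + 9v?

54

(u,v)=(1,5) is feasible, giving 54.
(u,v)=(1,4) is feasible, giving 45.
The best lattice point is (1,5), giving 54.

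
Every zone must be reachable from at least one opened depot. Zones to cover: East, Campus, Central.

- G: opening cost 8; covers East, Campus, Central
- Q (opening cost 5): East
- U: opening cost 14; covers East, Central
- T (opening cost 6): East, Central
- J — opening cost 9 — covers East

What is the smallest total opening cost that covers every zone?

8

This is an integer covering problem.
G alone covers East, Campus, Central — every zone.
Total opening cost: 8.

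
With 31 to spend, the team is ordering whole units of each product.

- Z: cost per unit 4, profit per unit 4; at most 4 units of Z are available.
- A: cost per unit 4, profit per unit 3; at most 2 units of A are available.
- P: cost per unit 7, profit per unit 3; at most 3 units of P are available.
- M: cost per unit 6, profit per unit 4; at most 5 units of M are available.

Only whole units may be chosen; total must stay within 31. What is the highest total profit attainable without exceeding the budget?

This is a bounded integer knapsack.
Take 4×Z, 2×A, and 1×M: cost 30 ≤ 31, profit 4·4 + 2·3 + 1·4 = 26.
Z has the best ratio (4/4) and is taken to its limit of 4; remaining capacity is filled optimally with the others.

26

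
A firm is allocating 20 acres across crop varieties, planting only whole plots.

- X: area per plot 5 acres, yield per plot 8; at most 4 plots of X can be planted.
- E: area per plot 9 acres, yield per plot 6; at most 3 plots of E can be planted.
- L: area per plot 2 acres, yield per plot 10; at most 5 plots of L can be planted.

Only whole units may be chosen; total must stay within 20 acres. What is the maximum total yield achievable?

66

L has the best ratio (10/2); taking only L gives at most 5×10 = 50 (stopped by the supply cap of 5).
Mixing does better — 2×X and 5×L: area 20 ≤ 20, yield 2·8 + 5·10 = 66.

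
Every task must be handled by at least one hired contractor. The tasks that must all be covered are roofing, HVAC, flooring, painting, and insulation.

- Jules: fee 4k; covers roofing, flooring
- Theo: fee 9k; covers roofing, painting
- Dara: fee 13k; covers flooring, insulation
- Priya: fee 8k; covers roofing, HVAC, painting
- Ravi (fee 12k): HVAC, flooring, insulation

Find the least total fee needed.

20

Choose Priya and Ravi: together they cover roofing, HVAC, flooring, painting, insulation — every task.
Total fee: 8 + 12 = 20.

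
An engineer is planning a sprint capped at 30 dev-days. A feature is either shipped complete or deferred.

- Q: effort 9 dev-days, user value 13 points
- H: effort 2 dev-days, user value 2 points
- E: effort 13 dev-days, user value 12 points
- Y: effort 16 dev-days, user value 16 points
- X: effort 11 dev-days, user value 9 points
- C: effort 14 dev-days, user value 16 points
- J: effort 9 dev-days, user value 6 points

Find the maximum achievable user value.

Take Y and C: effort 16 + 14 = 30 ≤ 30, user value 16 + 16 = 32.
No other feasible combination does better.

32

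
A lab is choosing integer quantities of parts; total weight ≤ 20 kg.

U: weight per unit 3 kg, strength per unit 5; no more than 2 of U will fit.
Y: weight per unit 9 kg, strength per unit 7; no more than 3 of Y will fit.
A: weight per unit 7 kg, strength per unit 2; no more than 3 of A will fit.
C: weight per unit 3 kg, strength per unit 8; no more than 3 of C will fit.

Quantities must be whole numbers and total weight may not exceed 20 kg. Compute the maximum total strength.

34

This is a bounded integer knapsack.
Take 2×U and 3×C: weight 15 ≤ 20, strength 2·5 + 3·8 = 34.
C has the best ratio (8/3) and is taken to its limit of 3; remaining capacity is filled optimally with the others.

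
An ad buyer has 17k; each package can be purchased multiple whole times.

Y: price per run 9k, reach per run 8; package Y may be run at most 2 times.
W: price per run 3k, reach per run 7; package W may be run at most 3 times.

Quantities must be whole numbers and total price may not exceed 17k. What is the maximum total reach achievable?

1×Y and 2×W: price 15 ≤ 17, reach 1·8 + 2·7 = 22.
3×W: price 9 ≤ 17, reach 3·7 = 21.
Best is 22.

22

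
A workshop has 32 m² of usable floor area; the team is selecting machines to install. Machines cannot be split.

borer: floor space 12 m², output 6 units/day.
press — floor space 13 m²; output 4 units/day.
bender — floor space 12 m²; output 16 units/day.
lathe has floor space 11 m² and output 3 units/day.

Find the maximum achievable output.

22

Treat it as a binary knapsack problem.
press + bender: floor space 13 + 12 = 25 ≤ 32, output 4 + 16 = 20.
bender + lathe: floor space 12 + 11 = 23 ≤ 32, output 16 + 3 = 19.
borer + bender: floor space 12 + 12 = 24 ≤ 32, output 6 + 16 = 22.
Best is borer and bender with total output 22.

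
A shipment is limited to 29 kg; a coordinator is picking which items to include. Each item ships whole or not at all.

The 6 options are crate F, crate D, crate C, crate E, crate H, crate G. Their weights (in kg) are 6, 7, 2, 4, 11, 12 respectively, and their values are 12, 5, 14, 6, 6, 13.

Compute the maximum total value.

Allowing fractional choices, the relaxed optimum would be about 48.6, but items are indivisible.
crate F + crate C + crate E + crate G: weight 6 + 2 + 4 + 12 = 24 ≤ 29, value 12 + 14 + 6 + 13 = 45.
crate F + crate C + crate G: weight 6 + 2 + 12 = 20 ≤ 29, value 12 + 14 + 13 = 39.
crate F + crate D + crate C + crate G: weight 6 + 7 + 2 + 12 = 27 ≤ 29, value 12 + 5 + 14 + 13 = 44.
Best is crate F, crate C, crate E, and crate G with total value 45.

45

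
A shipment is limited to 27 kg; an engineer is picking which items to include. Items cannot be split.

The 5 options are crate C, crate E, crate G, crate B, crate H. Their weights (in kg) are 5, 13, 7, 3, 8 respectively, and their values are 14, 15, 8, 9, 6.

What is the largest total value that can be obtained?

38

Take crate C, crate E, and crate B: weight 5 + 13 + 3 = 21 ≤ 27, value 14 + 15 + 9 = 38.
No other feasible combination does better.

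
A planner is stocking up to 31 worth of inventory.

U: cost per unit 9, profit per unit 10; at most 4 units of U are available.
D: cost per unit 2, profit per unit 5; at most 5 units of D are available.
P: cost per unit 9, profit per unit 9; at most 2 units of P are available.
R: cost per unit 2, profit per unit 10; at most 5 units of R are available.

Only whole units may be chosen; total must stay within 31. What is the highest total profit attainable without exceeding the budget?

R has the best ratio (10/2); taking only R gives at most 5×10 = 50 (stopped by the supply cap of 5).
Mixing does better — 1×U, 5×D, and 5×R: cost 29 ≤ 31, profit 1·10 + 5·5 + 5·10 = 85.

85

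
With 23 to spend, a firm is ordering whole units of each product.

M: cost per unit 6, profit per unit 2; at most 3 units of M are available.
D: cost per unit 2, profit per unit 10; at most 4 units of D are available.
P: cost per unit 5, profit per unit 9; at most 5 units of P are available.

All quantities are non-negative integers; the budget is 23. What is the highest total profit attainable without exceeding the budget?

This is a bounded integer knapsack.
Take 4×D and 3×P: cost 23 ≤ 23, profit 4·10 + 3·9 = 67.
D has the best ratio (10/2) and is taken to its limit of 4; remaining capacity is filled optimally with the others.

67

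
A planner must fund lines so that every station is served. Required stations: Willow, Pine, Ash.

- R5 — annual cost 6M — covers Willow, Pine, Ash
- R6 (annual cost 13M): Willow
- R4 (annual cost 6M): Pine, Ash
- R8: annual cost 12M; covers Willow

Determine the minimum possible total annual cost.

R5 alone covers Willow, Pine, Ash — every station.
Total annual cost: 6.
No cover costs less than 6.

6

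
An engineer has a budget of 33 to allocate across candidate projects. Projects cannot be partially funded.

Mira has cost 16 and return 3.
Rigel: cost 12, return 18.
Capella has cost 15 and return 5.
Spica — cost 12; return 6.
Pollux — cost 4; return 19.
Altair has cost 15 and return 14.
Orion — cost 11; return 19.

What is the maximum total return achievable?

This is an integer program with binary decision variables.
Allowing fractional choices, the relaxed optimum would be about 61.6, but projects are indivisible.
Rigel + Pollux + Orion: cost 12 + 4 + 11 = 27 ≤ 33, return 18 + 19 + 19 = 56.
Pollux + Altair + Orion: cost 4 + 15 + 11 = 30 ≤ 33, return 19 + 14 + 19 = 52.
Rigel + Pollux + Altair: cost 12 + 4 + 15 = 31 ≤ 33, return 18 + 19 + 14 = 51.
Best is Rigel, Pollux, and Orion with total return 56.

56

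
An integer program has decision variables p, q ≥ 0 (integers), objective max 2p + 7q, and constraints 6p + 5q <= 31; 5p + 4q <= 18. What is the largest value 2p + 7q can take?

The continuous relaxation peaks at (0, 4.5) with value 31.50; rounding to a feasible lattice point costs some objective.
(p,q)=(0,4): 6·0+5·4=20≤31, 5·0+4·4=16≤18, objective 28.
(p,q)=(1,3): 6·1+5·3=21≤31, 5·1+4·3=17≤18, objective 23.
No feasible integer point exceeds 28.

28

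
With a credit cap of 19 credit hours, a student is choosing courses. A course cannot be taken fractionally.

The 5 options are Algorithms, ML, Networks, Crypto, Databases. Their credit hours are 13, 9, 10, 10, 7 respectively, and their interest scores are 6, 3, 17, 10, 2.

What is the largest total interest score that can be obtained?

20

Networks + Databases: credit hours 10 + 7 = 17 ≤ 19, interest score 17 + 2 = 19.
Networks: credit hours 10 ≤ 19, interest score 17.
ML + Networks: credit hours 9 + 10 = 19 ≤ 19, interest score 3 + 17 = 20.
Best is ML and Networks with total interest score 20.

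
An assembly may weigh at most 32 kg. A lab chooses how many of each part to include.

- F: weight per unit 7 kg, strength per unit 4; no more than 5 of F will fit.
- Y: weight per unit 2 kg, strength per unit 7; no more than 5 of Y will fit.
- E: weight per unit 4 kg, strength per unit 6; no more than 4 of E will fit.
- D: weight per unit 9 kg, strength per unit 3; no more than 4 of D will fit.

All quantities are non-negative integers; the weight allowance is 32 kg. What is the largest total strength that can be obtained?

59

5×Y and 4×E: weight 26 ≤ 32, strength 5·7 + 4·6 = 59.
1×F, 5×Y, and 3×E: weight 29 ≤ 32, strength 1·4 + 5·7 + 3·6 = 57.
Best is 59.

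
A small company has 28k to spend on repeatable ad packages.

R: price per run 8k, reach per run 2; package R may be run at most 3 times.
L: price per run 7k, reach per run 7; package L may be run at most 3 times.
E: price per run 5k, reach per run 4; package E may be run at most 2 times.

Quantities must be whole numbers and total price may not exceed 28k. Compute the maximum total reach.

25

This is a bounded integer knapsack.
L has the best ratio (7/7); taking only L gives at most 3×7 = 21 (stopped by the supply cap of 3).
Mixing does better — 3×L and 1×E: price 26 ≤ 28, reach 3·7 + 1·4 = 25.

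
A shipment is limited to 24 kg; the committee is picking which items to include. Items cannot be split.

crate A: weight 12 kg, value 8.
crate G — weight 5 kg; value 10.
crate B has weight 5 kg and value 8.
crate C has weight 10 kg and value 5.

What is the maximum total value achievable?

This is a 0-1 knapsack instance.
Take crate A, crate G, and crate B: weight 12 + 5 + 5 = 22 ≤ 24, value 8 + 10 + 8 = 26.
No other feasible combination does better.

26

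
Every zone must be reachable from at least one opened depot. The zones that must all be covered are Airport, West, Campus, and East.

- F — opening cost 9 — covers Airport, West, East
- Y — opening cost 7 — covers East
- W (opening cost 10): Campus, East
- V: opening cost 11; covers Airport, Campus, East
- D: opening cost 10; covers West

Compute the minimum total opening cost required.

Choose F and W: together they cover Airport, West, Campus, East — every zone.
Total opening cost: 9 + 10 = 19.
No cover costs less than 19.

19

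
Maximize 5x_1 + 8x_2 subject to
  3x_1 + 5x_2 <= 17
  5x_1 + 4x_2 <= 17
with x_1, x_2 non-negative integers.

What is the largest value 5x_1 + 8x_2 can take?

24

The continuous relaxation peaks at (1.31, 2.62) with value 27.46; rounding to a feasible lattice point costs some objective.
(x_1,x_2)=(0,3): 3·0+5·3=15≤17, 5·0+4·3=12≤17, objective 24.
(x_1,x_2)=(1,2): 3·1+5·2=13≤17, 5·1+4·2=13≤17, objective 21.
(x_1,x_2)=(2,1): 3·2+5·1=11≤17, 5·2+4·1=14≤17, objective 18.
No feasible integer point exceeds 24.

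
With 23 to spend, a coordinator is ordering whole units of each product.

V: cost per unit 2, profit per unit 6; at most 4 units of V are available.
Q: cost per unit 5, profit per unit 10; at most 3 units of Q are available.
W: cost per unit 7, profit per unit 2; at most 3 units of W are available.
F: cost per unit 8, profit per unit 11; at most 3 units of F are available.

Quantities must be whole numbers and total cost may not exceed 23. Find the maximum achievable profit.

Take 4×V and 3×Q: cost 23 ≤ 23, profit 4·6 + 3·10 = 54.
V has the best ratio (6/2) and is taken to its limit of 4; remaining capacity is filled optimally with the others.

54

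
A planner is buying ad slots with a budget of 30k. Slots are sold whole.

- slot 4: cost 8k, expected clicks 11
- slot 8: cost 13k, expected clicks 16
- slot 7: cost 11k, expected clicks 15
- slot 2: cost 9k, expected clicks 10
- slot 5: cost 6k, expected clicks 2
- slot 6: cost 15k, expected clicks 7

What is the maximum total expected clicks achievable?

This is an integer program with binary decision variables.
Allowing fractional choices, the relaxed optimum would be about 39.5, but ad slots are indivisible.
slot 4 + slot 7 + slot 2: cost 8 + 11 + 9 = 28 ≤ 30, expected clicks 11 + 15 + 10 = 36.
slot 4 + slot 8 + slot 2: cost 8 + 13 + 9 = 30 ≤ 30, expected clicks 11 + 16 + 10 = 37.
slot 8 + slot 7 + slot 5: cost 13 + 11 + 6 = 30 ≤ 30, expected clicks 16 + 15 + 2 = 33.
Best is slot 4, slot 8, and slot 2 with total expected clicks 37.

37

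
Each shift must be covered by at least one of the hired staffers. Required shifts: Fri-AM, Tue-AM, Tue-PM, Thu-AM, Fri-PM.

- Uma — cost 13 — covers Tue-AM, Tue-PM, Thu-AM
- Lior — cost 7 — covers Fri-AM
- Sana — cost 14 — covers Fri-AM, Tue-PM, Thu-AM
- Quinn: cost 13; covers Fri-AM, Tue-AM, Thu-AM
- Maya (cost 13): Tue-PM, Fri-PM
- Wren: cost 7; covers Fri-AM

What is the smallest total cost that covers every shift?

The greedy cost-per-new-shift heuristic would pick Uma, Lior, and Maya for 33, but a cheaper cover exists.
Choose Quinn and Maya: together they cover Fri-AM, Tue-AM, Tue-PM, Thu-AM, Fri-PM — every shift.
Total cost: 13 + 13 = 26.
No cover costs less than 26.

26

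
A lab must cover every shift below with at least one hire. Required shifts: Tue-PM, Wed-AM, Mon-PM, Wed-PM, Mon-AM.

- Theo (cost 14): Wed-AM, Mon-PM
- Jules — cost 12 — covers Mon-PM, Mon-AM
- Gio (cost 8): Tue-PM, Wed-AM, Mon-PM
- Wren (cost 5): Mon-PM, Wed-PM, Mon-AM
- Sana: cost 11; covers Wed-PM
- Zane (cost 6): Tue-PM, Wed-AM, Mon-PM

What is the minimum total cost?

Choose Wren and Zane: together they cover Tue-PM, Wed-AM, Mon-PM, Wed-PM, Mon-AM — every shift.
Total cost: 5 + 6 = 11.
No cover costs less than 11.

11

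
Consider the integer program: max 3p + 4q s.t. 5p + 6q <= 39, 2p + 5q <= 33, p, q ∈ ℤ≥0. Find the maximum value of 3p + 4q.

25

(p,q)=(3,4) is feasible, giving 25.
(p,q)=(4,3) is feasible, giving 24.
(p,q)=(0,6) is feasible, giving 24.
(p,q)=(1,5) is feasible, giving 23.
No feasible integer point exceeds 25.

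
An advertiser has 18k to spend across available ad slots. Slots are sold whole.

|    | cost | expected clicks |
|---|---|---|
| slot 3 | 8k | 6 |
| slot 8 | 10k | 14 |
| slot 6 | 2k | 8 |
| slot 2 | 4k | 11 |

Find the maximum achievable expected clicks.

slot 8 + slot 2: cost 10 + 4 = 14 ≤ 18, expected clicks 14 + 11 = 25.
slot 8 + slot 6 + slot 2: cost 10 + 2 + 4 = 16 ≤ 18, expected clicks 14 + 8 + 11 = 33.
slot 3 + slot 6 + slot 2: cost 8 + 2 + 4 = 14 ≤ 18, expected clicks 6 + 8 + 11 = 25.
Best is slot 8, slot 6, and slot 2 with total expected clicks 33.

33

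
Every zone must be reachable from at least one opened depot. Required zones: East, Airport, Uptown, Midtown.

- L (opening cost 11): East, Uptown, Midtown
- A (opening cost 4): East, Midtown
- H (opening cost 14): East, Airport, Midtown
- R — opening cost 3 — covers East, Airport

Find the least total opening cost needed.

This is an integer covering problem.
The greedy cost-per-new-zone heuristic would pick R, A, and L for 18, but a cheaper cover exists.
Choose L and R: together they cover East, Airport, Uptown, Midtown — every zone.
Total opening cost: 11 + 3 = 14.
No cover costs less than 14.

14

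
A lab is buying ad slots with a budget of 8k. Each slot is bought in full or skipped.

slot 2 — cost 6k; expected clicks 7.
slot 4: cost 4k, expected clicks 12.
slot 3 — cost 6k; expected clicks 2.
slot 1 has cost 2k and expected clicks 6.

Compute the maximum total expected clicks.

Allowing fractional choices, the relaxed optimum would be about 20.3, but ad slots are indivisible.
slot 4: cost 4 ≤ 8, expected clicks 12.
slot 4 + slot 1: cost 4 + 2 = 6 ≤ 8, expected clicks 12 + 6 = 18.
slot 2 + slot 1: cost 6 + 2 = 8 ≤ 8, expected clicks 7 + 6 = 13.
Best is slot 4 and slot 1 with total expected clicks 18.

18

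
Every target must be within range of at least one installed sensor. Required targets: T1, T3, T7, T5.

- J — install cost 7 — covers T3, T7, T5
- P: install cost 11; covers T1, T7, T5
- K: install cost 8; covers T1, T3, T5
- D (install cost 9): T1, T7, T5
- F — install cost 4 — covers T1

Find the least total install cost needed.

This is an integer covering problem.
Choose J and F: together they cover T1, T3, T7, T5 — every target.
Total install cost: 7 + 4 = 11.
No cover costs less than 11.

11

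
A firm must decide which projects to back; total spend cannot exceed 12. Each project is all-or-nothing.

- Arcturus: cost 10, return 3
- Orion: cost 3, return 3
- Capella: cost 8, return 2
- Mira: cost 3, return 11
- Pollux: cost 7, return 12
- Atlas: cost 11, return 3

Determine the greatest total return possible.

Allowing fractional choices, the relaxed optimum would be about 25.0, but projects are indivisible.
Mira + Pollux: cost 3 + 7 = 10 ≤ 12, return 11 + 12 = 23.
Orion + Mira: cost 3 + 3 = 6 ≤ 12, return 3 + 11 = 14.
Orion + Pollux: cost 3 + 7 = 10 ≤ 12, return 3 + 12 = 15.
Best is Mira and Pollux with total return 23.

23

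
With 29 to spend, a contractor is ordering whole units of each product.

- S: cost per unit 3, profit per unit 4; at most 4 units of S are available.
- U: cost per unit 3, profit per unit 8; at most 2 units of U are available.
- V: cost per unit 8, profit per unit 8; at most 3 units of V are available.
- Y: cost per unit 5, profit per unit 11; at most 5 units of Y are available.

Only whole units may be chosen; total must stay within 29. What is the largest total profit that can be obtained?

64

U has the best ratio (8/3); taking only U gives at most 2×8 = 16 (stopped by the supply cap of 2).
Mixing does better — 1×S, 2×U, and 4×Y: cost 29 ≤ 29, profit 1·4 + 2·8 + 4·11 = 64.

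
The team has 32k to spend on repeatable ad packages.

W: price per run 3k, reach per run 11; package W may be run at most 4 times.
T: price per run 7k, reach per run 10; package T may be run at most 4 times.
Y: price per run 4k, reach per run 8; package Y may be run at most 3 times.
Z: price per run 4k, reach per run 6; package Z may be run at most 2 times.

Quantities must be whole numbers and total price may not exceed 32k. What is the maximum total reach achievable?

W has the best ratio (11/3); taking only W gives at most 4×11 = 44 (stopped by the supply cap of 4).
Mixing does better — 4×W, 3×Y, and 2×Z: price 32 ≤ 32, reach 4·11 + 3·8 + 2·6 = 80.

80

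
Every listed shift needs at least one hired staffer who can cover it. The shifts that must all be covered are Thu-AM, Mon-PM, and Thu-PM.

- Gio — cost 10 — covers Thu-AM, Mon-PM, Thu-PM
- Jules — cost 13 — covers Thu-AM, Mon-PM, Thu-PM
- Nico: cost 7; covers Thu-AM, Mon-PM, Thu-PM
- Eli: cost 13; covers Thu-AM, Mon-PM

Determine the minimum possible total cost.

7

Nico alone covers Thu-AM, Mon-PM, Thu-PM — every shift.
Total cost: 7.
No cover costs less than 7.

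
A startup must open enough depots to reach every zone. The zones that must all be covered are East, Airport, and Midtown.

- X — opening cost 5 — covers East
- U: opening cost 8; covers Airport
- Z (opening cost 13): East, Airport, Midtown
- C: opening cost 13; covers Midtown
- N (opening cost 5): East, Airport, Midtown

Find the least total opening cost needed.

5

N alone covers East, Airport, Midtown — every zone.
Total opening cost: 5.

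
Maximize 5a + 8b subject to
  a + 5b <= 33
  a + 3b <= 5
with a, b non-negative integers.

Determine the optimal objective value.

(a,b)=(5,0): 1·5+5·0=5≤33, 1·5+3·0=5≤5, objective 25.
(a,b)=(4,0): 1·4+5·0=4≤33, 1·4+3·0=4≤5, objective 20.
No feasible integer point exceeds 25.

25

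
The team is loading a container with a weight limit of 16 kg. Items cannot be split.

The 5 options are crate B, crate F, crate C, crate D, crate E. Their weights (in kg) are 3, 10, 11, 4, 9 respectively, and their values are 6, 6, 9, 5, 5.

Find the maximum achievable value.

16

crate B + crate C: weight 3 + 11 = 14 ≤ 16, value 6 + 9 = 15.
crate B + crate D + crate E: weight 3 + 4 + 9 = 16 ≤ 16, value 6 + 5 + 5 = 16.
Best is crate B, crate D, and crate E with total value 16.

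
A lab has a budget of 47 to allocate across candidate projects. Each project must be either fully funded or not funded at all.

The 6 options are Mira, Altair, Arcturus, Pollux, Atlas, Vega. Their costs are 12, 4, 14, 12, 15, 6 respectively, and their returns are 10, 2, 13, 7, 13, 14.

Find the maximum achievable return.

50

Take Mira, Arcturus, Atlas, and Vega: cost 12 + 14 + 15 + 6 = 47 ≤ 47, return 10 + 13 + 13 + 14 = 50.
No other feasible combination does better.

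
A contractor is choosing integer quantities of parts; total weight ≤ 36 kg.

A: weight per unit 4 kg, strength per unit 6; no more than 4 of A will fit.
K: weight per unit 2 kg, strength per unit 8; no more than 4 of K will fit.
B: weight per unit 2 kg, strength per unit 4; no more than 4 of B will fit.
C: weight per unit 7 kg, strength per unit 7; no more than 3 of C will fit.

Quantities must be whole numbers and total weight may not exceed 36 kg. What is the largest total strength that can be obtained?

3×A, 4×K, 4×B, and 1×C: weight 35 ≤ 36, strength 3·6 + 4·8 + 4·4 + 1·7 = 73.
4×A, 4×K, and 4×B: weight 32 ≤ 36, strength 4·6 + 4·8 + 4·4 = 72.
Best is 73.

73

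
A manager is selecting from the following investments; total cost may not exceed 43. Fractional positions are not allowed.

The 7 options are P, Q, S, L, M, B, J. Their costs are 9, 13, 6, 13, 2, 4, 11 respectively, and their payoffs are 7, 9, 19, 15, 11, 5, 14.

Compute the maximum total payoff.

This is an integer program with binary decision variables.
Take P, S, L, M, and J: cost 9 + 6 + 13 + 2 + 11 = 41 ≤ 43, payoff 7 + 19 + 15 + 11 + 14 = 66.
No other feasible combination does better.

66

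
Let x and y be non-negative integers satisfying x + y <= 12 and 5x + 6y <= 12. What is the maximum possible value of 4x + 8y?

(x,y)=(0,2): 1·0+1·2=2≤12, 5·0+6·2=12≤12, objective 16.
(x,y)=(1,1): 1·1+1·1=2≤12, 5·1+6·1=11≤12, objective 12.
(x,y)=(0,1): 1·0+1·1=1≤12, 5·0+6·1=6≤12, objective 8.
No feasible integer point exceeds 16.

16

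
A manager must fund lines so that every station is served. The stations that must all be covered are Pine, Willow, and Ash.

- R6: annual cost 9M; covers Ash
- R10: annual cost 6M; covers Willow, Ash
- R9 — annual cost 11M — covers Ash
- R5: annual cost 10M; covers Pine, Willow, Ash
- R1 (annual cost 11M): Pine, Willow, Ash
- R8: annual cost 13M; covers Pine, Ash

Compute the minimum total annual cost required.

10

R5 alone covers Pine, Willow, Ash — every station.
Total annual cost: 10.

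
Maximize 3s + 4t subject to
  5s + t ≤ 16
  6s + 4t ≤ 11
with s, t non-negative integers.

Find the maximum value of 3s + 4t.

The continuous relaxation peaks at (0, 2.75) with value 11.00; rounding to a feasible lattice point costs some objective.
(s,t)=(0,2): 5·0+1·2=2≤16, 6·0+4·2=8≤11, objective 8.
(s,t)=(1,1): 5·1+1·1=6≤16, 6·1+4·1=10≤11, objective 7.
(s,t)=(0,1): 5·0+1·1=1≤16, 6·0+4·1=4≤11, objective 4.
The best lattice point is (0,2), giving 8.

8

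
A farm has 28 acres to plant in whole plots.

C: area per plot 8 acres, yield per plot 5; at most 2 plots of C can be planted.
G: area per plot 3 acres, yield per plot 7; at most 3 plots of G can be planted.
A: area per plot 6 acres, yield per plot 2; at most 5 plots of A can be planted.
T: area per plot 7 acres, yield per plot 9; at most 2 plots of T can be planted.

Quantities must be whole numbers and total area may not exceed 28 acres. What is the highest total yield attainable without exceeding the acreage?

This is a bounded integer knapsack.
Take 3×G and 2×T: area 23 ≤ 28, yield 3·7 + 2·9 = 39.
G has the best ratio (7/3) and is taken to its limit of 3; remaining capacity is filled optimally with the others.

39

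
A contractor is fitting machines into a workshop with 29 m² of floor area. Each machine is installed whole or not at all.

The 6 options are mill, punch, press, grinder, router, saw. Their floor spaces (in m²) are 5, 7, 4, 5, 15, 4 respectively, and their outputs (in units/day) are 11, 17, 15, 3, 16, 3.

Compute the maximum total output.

This is an integer program with binary decision variables.
Take mill, punch, press, grinder, and saw: floor space 5 + 7 + 4 + 5 + 4 = 25 ≤ 29, output 11 + 17 + 15 + 3 + 3 = 49.
No other feasible combination does better.

49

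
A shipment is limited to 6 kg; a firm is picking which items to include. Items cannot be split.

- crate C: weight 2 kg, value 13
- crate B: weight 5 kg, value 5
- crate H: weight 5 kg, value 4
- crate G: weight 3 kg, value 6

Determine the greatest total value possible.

19

Take crate C and crate G: weight 2 + 3 = 5 ≤ 6, value 13 + 6 = 19.
No other feasible combination does better.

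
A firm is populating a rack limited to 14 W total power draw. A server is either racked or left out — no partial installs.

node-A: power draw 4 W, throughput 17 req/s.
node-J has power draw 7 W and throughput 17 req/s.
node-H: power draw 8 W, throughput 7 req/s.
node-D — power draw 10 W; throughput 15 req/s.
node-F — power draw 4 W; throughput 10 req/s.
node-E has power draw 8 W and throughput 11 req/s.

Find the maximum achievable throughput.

node-A + node-D: power draw 4 + 10 = 14 ≤ 14, throughput 17 + 15 = 32.
node-A + node-J: power draw 4 + 7 = 11 ≤ 14, throughput 17 + 17 = 34.
Best is node-A and node-J with total throughput 34.

34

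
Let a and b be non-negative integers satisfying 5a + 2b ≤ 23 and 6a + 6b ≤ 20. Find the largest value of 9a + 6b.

The continuous relaxation peaks at (3.33, 0) with value 30.00; rounding to a feasible lattice point costs some objective.
(a,b)=(3,0): 5·3+2·0=15≤23, 6·3+6·0=18≤20, objective 27.
(a,b)=(2,1): 5·2+2·1=12≤23, 6·2+6·1=18≤20, objective 24.
(a,b)=(2,0): 5·2+2·0=10≤23, 6·2+6·0=12≤20, objective 18.
The best lattice point is (3,0), giving 27.

27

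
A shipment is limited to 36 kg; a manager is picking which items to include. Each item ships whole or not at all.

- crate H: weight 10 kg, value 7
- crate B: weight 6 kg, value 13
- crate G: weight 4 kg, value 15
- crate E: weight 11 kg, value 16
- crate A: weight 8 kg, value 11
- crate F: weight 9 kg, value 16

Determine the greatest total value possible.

crate B + crate G + crate E + crate F: weight 6 + 4 + 11 + 9 = 30 ≤ 36, value 13 + 15 + 16 + 16 = 60.
crate B + crate E + crate A + crate F: weight 6 + 11 + 8 + 9 = 34 ≤ 36, value 13 + 16 + 11 + 16 = 56.
crate G + crate E + crate A + crate F: weight 4 + 11 + 8 + 9 = 32 ≤ 36, value 15 + 16 + 11 + 16 = 58.
Best is crate B, crate G, crate E, and crate F with total value 60.

60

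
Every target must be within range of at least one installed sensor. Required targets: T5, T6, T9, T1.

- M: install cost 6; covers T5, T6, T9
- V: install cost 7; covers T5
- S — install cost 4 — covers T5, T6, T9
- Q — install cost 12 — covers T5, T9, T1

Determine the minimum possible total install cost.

This is a weighted set-cover instance.
Choose S and Q: together they cover T5, T6, T9, T1 — every target.
Total install cost: 4 + 12 = 16.
No cover costs less than 16.

16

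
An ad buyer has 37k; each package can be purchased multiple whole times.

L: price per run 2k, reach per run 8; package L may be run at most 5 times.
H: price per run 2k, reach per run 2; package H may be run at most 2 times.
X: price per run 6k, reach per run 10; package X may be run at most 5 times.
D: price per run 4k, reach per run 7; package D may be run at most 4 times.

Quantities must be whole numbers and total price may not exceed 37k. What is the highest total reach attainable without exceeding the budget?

This is a bounded integer knapsack.
5×L, 1×H, 2×X, and 3×D: price 36 ≤ 37, reach 5·8 + 1·2 + 2·10 + 3·7 = 83.
5×L, 3×X, and 2×D: price 36 ≤ 37, reach 5·8 + 3·10 + 2·7 = 84.
Best is 84.

84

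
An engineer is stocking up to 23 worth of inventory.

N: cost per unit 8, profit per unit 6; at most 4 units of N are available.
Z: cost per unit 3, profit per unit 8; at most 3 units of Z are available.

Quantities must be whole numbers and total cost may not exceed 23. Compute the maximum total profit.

30

Take 1×N and 3×Z: cost 17 ≤ 23, profit 1·6 + 3·8 = 30.
Z has the best ratio (8/3) and is taken to its limit of 3; remaining capacity is filled optimally with the others.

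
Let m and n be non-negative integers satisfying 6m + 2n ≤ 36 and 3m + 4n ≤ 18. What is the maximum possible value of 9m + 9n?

54

(m,n)=(6,0): 6·6+2·0=36≤36, 3·6+4·0=18≤18, objective 54.
(m,n)=(5,0): 6·5+2·0=30≤36, 3·5+4·0=15≤18, objective 45.
The best lattice point is (6,0), giving 54.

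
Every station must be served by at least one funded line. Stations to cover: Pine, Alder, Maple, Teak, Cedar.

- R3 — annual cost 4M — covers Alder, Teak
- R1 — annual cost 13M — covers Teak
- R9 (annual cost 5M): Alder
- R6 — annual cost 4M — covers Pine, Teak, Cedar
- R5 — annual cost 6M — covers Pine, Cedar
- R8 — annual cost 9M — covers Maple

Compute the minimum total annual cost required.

This is an integer covering problem.
Choose R3, R6, and R8: together they cover Pine, Alder, Maple, Teak, Cedar — every station.
Total annual cost: 4 + 4 + 9 = 17.
No cover costs less than 17.

17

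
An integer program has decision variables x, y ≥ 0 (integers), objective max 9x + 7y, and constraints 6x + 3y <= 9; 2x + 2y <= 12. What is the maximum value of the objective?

(x,y)=(0,3): 6·0+3·3=9≤9, 2·0+2·3=6≤12, objective 21.
(x,y)=(0,2): 6·0+3·2=6≤9, 2·0+2·2=4≤12, objective 14.
The best lattice point is (0,3), giving 21.

21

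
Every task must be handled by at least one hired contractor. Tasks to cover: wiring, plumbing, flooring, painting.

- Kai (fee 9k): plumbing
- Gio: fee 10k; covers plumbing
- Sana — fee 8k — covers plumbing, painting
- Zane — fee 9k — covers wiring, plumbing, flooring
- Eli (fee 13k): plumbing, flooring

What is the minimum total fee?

Choose Sana and Zane: together they cover wiring, plumbing, flooring, painting — every task.
Total fee: 8 + 9 = 17.
No cover costs less than 17.

17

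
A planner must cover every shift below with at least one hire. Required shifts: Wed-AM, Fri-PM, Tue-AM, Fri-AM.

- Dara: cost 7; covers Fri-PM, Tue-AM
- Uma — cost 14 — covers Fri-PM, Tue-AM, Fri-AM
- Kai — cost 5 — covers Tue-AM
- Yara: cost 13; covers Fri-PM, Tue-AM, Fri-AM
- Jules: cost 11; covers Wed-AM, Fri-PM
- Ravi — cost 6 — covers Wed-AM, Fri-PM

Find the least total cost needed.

19

This is an integer covering problem.
Choose Yara and Ravi: together they cover Wed-AM, Fri-PM, Tue-AM, Fri-AM — every shift.
Total cost: 13 + 6 = 19.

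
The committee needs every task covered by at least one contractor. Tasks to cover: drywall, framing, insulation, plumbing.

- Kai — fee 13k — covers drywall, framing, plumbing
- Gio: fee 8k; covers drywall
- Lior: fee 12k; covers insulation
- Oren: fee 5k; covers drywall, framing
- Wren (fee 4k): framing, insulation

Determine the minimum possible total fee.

The greedy cost-per-new-task heuristic would pick Wren, Oren, and Kai for 22, but a cheaper cover exists.
Choose Kai and Wren: together they cover drywall, framing, insulation, plumbing — every task.
Total fee: 13 + 4 = 17.
No cover costs less than 17.

17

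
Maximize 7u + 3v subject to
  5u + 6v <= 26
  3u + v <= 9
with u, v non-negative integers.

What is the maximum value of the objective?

21

The continuous relaxation peaks at (2.15, 2.54) with value 22.69; rounding to a feasible lattice point costs some objective.
(u,v)=(3,0): 5·3+6·0=15≤26, 3·3+1·0=9≤9, objective 21.
(u,v)=(2,2): 5·2+6·2=22≤26, 3·2+1·2=8≤9, objective 20.
No feasible integer point exceeds 21.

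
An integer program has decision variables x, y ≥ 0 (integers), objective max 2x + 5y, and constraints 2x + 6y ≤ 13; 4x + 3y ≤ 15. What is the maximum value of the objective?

(x,y)=(3,1) is feasible, giving 11.
(x,y)=(2,1) is feasible, giving 9.
(x,y)=(1,1) is feasible, giving 7.
No feasible integer point exceeds 11.

11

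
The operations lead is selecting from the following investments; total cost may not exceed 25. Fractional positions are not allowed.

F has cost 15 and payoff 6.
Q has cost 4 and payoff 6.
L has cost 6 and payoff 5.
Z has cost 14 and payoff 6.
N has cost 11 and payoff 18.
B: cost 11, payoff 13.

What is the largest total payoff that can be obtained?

31

This is an integer program with binary decision variables.
Allowing fractional choices, the relaxed optimum would be about 35.8, but investments are indivisible.
N + B: cost 11 + 11 = 22 ≤ 25, payoff 18 + 13 = 31.
Q + N: cost 4 + 11 = 15 ≤ 25, payoff 6 + 18 = 24.
Q + L + N: cost 4 + 6 + 11 = 21 ≤ 25, payoff 6 + 5 + 18 = 29.
Best is N and B with total payoff 31.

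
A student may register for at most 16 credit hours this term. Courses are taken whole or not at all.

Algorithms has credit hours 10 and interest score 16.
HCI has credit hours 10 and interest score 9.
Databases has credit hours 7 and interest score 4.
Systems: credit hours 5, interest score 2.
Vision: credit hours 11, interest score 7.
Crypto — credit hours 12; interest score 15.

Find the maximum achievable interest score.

Take Algorithms and Systems: credit hours 10 + 5 = 15 ≤ 16, interest score 16 + 2 = 18.
No other feasible combination does better.

18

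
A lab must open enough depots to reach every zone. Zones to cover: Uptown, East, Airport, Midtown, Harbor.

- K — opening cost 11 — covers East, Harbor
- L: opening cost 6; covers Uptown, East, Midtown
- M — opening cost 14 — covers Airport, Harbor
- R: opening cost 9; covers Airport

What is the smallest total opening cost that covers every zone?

20

This is an integer covering problem.
Choose L and M: together they cover Uptown, East, Airport, Midtown, Harbor — every zone.
Total opening cost: 6 + 14 = 20.
No cover costs less than 20.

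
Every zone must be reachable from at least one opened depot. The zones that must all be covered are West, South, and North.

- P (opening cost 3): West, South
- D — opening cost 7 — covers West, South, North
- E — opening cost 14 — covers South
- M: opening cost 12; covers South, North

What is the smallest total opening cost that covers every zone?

The greedy cost-per-new-zone heuristic would pick P and D for 10, but a cheaper cover exists.
D alone covers West, South, North — every zone.
Total opening cost: 7.
No cover costs less than 7.

7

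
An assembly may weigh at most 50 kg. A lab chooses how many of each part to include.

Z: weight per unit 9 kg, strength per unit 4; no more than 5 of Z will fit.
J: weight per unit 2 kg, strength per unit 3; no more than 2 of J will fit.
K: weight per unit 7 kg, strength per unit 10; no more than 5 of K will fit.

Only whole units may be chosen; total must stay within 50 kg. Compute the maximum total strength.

60

This is a bounded integer knapsack.
1×Z, 1×J, and 5×K: weight 46 ≤ 50, strength 1·4 + 1·3 + 5·10 = 57.
1×Z, 2×J, and 5×K: weight 48 ≤ 50, strength 1·4 + 2·3 + 5·10 = 60.
Best is 60.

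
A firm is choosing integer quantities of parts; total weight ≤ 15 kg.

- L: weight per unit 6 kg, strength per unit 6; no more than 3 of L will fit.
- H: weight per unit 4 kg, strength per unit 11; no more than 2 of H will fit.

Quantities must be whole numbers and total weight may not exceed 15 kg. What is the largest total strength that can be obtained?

Take 1×L and 2×H: weight 14 ≤ 15, strength 1·6 + 2·11 = 28.
H has the best ratio (11/4) and is taken to its limit of 2; remaining capacity is filled optimally with the others.

28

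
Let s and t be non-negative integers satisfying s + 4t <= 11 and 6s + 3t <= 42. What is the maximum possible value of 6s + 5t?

The continuous relaxation peaks at (6.43, 1.14) with value 44.29; rounding to a feasible lattice point costs some objective.
(s,t)=(7,0): 1·7+4·0=7≤11, 6·7+3·0=42≤42, objective 42.
(s,t)=(6,1): 1·6+4·1=10≤11, 6·6+3·1=39≤42, objective 41.
(s,t)=(6,0): 1·6+4·0=6≤11, 6·6+3·0=36≤42, objective 36.
The best lattice point is (7,0), giving 42.

42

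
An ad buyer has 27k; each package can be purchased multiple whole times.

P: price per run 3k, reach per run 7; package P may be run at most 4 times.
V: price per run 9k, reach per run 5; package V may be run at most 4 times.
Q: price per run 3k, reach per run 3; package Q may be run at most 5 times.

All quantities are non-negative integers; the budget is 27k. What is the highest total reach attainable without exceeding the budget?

43

P has the best ratio (7/3); taking only P gives at most 4×7 = 28 (stopped by the supply cap of 4).
Mixing does better — 4×P and 5×Q: price 27 ≤ 27, reach 4·7 + 5·3 = 43.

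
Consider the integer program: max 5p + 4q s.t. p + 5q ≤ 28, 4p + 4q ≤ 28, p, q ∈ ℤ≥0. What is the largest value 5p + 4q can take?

(p,q)=(7,0): 1·7+5·0=7≤28, 4·7+4·0=28≤28, objective 35.
(p,q)=(6,1): 1·6+5·1=11≤28, 4·6+4·1=28≤28, objective 34.
(p,q)=(6,0): 1·6+5·0=6≤28, 4·6+4·0=24≤28, objective 30.
The best lattice point is (7,0), giving 35.

35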